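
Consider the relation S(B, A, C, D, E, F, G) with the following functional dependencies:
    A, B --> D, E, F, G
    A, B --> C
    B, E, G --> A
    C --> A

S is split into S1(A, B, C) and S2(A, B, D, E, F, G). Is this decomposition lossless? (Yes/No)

S1 ∩ S2 = {A, B}; its closure under F is {A, B, C, D, E, F, G}.
S1 is contained in that closure, so S1 ∩ S2 --> S1 holds and the join is lossless.

Yes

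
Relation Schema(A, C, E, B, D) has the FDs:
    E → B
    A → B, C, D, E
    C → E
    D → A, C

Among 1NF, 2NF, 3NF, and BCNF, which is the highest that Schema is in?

2NF

Candidate keys: {A}, {D}. Prime attributes: {A, D}.
For E → B we have {E}⁺ = {B, E}; {E} is not a superkey, so BCNF fails.
E → B has non-prime {B} on the right and a non-superkey on the left, so 3NF fails.
Every candidate key is a single attribute, so no partial dependency is possible; 2NF holds.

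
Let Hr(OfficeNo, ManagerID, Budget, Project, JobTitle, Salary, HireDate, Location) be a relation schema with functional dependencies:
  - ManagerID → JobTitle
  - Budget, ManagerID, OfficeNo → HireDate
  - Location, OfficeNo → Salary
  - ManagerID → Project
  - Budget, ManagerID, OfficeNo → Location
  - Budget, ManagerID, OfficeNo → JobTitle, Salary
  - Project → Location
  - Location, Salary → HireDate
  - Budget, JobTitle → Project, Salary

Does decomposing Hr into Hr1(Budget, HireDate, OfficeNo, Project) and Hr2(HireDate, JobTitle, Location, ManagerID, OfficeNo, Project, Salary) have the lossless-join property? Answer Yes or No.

Common attributes: {HireDate, OfficeNo, Project}; their closure is {HireDate, Location, OfficeNo, Project, Salary}.
Hr1 ⊄ {HireDate, Location, OfficeNo, Project, Salary} and Hr2 ⊄ {HireDate, Location, OfficeNo, Project, Salary}, so the split is lossy.

No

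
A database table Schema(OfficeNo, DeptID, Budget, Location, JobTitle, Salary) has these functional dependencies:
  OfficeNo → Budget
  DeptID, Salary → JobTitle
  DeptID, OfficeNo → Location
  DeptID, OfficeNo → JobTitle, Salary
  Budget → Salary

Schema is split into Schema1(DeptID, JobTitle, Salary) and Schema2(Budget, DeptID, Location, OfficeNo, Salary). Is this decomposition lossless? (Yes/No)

Common attributes: {DeptID, Salary}; their closure is {DeptID, JobTitle, Salary}.
Since Schema1 ⊆ {DeptID, JobTitle, Salary}, the intersection is a superkey of Schema1; the decomposition is lossless.

Yes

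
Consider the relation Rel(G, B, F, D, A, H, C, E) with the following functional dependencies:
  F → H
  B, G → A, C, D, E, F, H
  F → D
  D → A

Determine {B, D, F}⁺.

{A, B, D, F, H}

Start with {B, D, F}.
F → H applies; add {H} → now {B, D, F, H}.
D → A applies; add {A} → now {A, B, D, F, H}.
No further FD applies.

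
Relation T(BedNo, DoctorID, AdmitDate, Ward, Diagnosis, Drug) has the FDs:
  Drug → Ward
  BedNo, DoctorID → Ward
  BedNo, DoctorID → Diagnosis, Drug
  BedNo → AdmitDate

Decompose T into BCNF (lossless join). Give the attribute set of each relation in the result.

Candidate key of the original relation: {BedNo, DoctorID}.
In {AdmitDate, BedNo, Diagnosis, DoctorID, Drug, Ward}, {Drug} is not a superkey ({Drug}⁺ restricted to this set is {Drug, Ward}), so split on Drug → Ward into {Drug, Ward} and {AdmitDate, BedNo, Diagnosis, DoctorID, Drug}.
{Drug, Ward}: every determinant is a superkey — BCNF.
In {AdmitDate, BedNo, Diagnosis, DoctorID, Drug}, {BedNo} is not a superkey ({BedNo}⁺ restricted to this set is {AdmitDate, BedNo}), so split on BedNo → AdmitDate into {AdmitDate, BedNo} and {BedNo, Diagnosis, DoctorID, Drug}.
{AdmitDate, BedNo}: every determinant is a superkey — BCNF.
{BedNo, Diagnosis, DoctorID, Drug}: every determinant is a superkey — BCNF.

{AdmitDate, BedNo}; {BedNo, Diagnosis, DoctorID, Drug}; {Drug, Ward}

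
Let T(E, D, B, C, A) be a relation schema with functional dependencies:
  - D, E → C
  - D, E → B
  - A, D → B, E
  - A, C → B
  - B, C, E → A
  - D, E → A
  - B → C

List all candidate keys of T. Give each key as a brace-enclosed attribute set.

{A, D}, {D, E}

Attributes never on any right-hand side: {D} — every candidate key must contain it.
{A, D}⁺ = {A, B, C, D, E}, which is every attribute, so {A, D} is a candidate key.
{D, E}⁺ = {A, B, C, D, E}, which is every attribute, so {D, E} is a candidate key.
These are minimal and exhaustive — every other superkey contains one of them.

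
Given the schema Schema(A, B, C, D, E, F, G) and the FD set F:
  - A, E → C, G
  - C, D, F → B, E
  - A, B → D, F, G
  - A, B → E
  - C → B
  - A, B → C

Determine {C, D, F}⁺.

Start with {C, D, F}.
C, D, F → B, E applies; add {B, E} → now {B, C, D, E, F}.
No further FD applies.

{B, C, D, E, F}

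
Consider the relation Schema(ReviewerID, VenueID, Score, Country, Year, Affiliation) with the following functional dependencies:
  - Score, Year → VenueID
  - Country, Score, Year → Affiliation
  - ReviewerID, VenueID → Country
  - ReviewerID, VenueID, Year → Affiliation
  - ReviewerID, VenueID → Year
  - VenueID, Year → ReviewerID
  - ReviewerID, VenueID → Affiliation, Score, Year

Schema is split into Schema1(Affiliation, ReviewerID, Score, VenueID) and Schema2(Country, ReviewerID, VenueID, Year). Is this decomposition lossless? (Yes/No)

Yes

Common attributes: {ReviewerID, VenueID}; their closure is {Affiliation, Country, ReviewerID, Score, VenueID, Year}.
Since Schema1 ⊆ {Affiliation, Country, ReviewerID, Score, VenueID, Year}, the intersection is a superkey of Schema1; the decomposition is lossless.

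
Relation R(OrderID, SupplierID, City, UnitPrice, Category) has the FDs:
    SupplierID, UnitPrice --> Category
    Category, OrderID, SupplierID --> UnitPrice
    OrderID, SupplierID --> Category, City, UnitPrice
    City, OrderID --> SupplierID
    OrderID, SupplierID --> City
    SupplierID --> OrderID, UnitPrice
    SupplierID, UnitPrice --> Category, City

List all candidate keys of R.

Closure of {SupplierID} is {Category, City, OrderID, SupplierID, UnitPrice}, the whole schema; {SupplierID} is a candidate key.
Closure of {City, OrderID} is {Category, City, OrderID, SupplierID, UnitPrice}, the whole schema; {City, OrderID} is a candidate key.
Any other superkey properly contains one of these, so there are no further candidate keys.

{City, OrderID}, {SupplierID}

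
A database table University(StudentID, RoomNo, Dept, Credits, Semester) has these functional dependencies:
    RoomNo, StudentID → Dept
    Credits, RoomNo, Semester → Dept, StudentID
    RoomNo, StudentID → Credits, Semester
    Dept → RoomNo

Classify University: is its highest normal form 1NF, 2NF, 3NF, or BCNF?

Candidate keys: {Credits, Dept, Semester}, {Credits, RoomNo, Semester}, {Dept, StudentID}, {RoomNo, StudentID}. Prime attributes: {Credits, Dept, RoomNo, Semester, StudentID}.
Dept → RoomNo: {Dept}⁺ = {Dept, RoomNo}, which is not all of the attributes, so the left side is not a superkey — BCNF is violated.
Since {RoomNo} ⊆ prime attributes and every other non-superkey FD also has a prime right side, the schema is in 3NF.

3NF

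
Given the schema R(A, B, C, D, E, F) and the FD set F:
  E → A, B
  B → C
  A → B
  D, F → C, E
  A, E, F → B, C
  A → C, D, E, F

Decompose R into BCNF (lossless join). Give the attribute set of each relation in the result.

{A, B, D, E, F}; {B, C}

Candidate keys of the original relation: {A}, {D, F}, {E}.
In {A, B, C, D, E, F}, {B} is not a superkey ({B}⁺ restricted to this set is {B, C}), so split on B → C into {B, C} and {A, B, D, E, F}.
{B, C} is in BCNF.
{A, B, D, E, F} is in BCNF.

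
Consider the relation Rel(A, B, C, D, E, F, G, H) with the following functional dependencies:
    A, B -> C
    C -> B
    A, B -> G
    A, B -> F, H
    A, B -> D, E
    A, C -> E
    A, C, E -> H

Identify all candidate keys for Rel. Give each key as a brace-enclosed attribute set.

{A, B}, {A, C}

No FD produces {A}, so it must be in every candidate key.
{A, B}⁺ = {A, B, C, D, E, F, G, H} — all of the relation — so {A, B} is a candidate key.
{A, C}⁺ = {A, B, C, D, E, F, G, H} — all of the relation — so {A, C} is a candidate key.
These are minimal and exhaustive — every other superkey contains one of them.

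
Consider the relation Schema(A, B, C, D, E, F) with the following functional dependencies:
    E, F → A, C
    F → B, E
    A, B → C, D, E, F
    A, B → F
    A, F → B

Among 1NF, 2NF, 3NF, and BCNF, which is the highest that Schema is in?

BCNF

Candidate keys: {A, B}, {F}. Prime attributes: {A, B, F}.
Each dependency's left side is a superkey — BCNF holds.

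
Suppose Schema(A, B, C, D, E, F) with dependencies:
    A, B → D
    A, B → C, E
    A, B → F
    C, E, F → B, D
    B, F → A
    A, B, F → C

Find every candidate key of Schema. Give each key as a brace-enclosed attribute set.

{A, B}⁺ = {A, B, C, D, E, F}, which is every attribute, so {A, B} is a candidate key.
{B, F}⁺ = {A, B, C, D, E, F}, which is every attribute, so {B, F} is a candidate key.
{C, E, F}⁺ = {A, B, C, D, E, F}, which is every attribute, so {C, E, F} is a candidate key.
These are minimal and exhaustive — every other superkey contains one of them.

{A, B}, {B, F}, {C, E, F}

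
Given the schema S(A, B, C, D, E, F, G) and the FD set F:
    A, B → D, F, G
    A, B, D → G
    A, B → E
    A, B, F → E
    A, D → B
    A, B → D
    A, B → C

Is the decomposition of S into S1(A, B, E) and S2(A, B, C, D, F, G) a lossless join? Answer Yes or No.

Yes

Common attributes: {A, B}; their closure is {A, B, C, D, E, F, G}.
S1 is contained in that closure, so S1 ∩ S2 → S1 holds and the join is lossless.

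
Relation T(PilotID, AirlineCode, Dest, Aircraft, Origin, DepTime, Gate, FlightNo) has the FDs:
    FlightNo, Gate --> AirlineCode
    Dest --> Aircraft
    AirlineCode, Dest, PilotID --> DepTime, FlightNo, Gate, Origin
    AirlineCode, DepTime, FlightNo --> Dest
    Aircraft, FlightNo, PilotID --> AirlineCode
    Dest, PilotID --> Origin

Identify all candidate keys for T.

{Aircraft, DepTime, FlightNo, PilotID}, {AirlineCode, DepTime, FlightNo, PilotID}, {AirlineCode, Dest, PilotID}, {DepTime, FlightNo, Gate, PilotID}, {Dest, FlightNo, PilotID}

No FD produces {PilotID}, so it must be in every candidate key.
{AirlineCode, Dest, PilotID}⁺ = {Aircraft, AirlineCode, DepTime, Dest, FlightNo, Gate, Origin, PilotID} — all of the relation — so {AirlineCode, Dest, PilotID} is a candidate key.
{Dest, FlightNo, PilotID}⁺ = {Aircraft, AirlineCode, DepTime, Dest, FlightNo, Gate, Origin, PilotID} — all of the relation — so {Dest, FlightNo, PilotID} is a candidate key.
{Aircraft, DepTime, FlightNo, PilotID}⁺ = {Aircraft, AirlineCode, DepTime, Dest, FlightNo, Gate, Origin, PilotID} — all of the relation — so {Aircraft, DepTime, FlightNo, PilotID} is a candidate key.
{AirlineCode, DepTime, FlightNo, PilotID}⁺ = {Aircraft, AirlineCode, DepTime, Dest, FlightNo, Gate, Origin, PilotID} — all of the relation — so {AirlineCode, DepTime, FlightNo, PilotID} is a candidate key.
{DepTime, FlightNo, Gate, PilotID}⁺ = {Aircraft, AirlineCode, DepTime, Dest, FlightNo, Gate, Origin, PilotID} — all of the relation — so {DepTime, FlightNo, Gate, PilotID} is a candidate key.
No proper subset of any of these is a key, and no other minimal superkey exists.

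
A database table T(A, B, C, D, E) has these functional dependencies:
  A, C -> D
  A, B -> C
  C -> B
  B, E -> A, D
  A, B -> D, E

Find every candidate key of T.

{A, B}⁺ = {A, B, C, D, E} — all of the relation — so {A, B} is a candidate key.
{A, C}⁺ = {A, B, C, D, E} — all of the relation — so {A, C} is a candidate key.
{B, E}⁺ = {A, B, C, D, E} — all of the relation — so {B, E} is a candidate key.
{C, E}⁺ = {A, B, C, D, E} — all of the relation — so {C, E} is a candidate key.
These are minimal and exhaustive — every other superkey contains one of them.

{A, B}, {A, C}, {B, E}, {C, E}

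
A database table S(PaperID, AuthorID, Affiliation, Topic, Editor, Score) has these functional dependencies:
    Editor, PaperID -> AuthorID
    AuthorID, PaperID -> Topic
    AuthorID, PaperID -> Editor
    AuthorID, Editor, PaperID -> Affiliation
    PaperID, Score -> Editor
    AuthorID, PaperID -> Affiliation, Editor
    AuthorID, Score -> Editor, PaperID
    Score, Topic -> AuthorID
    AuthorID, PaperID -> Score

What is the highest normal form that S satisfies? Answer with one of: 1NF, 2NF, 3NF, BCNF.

BCNF

Candidate keys: {AuthorID, PaperID}, {AuthorID, Score}, {Editor, PaperID}, {PaperID, Score}, {Score, Topic}. Prime attributes: {AuthorID, Editor, PaperID, Score, Topic}.
Each dependency's left side is a superkey — BCNF holds.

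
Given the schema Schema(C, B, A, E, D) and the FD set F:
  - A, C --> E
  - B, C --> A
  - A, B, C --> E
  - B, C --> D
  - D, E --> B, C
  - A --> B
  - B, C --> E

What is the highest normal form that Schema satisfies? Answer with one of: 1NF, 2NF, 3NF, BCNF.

3NF

Candidate keys: {A, C}, {B, C}, {D, E}. Prime attributes: {A, B, C, D, E}.
For A --> B we have {A}⁺ = {A, B}; {A} is not a superkey, so BCNF fails.
Since {B} ⊆ prime attributes and every other non-superkey FD also has a prime right side, the schema is in 3NF.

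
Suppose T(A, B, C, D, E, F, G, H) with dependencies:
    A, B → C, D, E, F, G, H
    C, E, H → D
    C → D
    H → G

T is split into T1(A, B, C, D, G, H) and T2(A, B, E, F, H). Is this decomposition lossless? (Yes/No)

Common attributes: {A, B, H}; their closure is {A, B, C, D, E, F, G, H}.
Since T1 ⊆ {A, B, C, D, E, F, G, H}, the intersection is a superkey of T1; the decomposition is lossless.

Yes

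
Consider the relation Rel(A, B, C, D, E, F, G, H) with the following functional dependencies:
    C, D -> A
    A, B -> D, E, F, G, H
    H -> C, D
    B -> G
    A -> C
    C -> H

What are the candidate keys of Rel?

{A, B}, {B, C}, {B, H}

{B} never appears on the right of any FD, so every key must include it.
{A, B}⁺ = {A, B, C, D, E, F, G, H} — all of the relation — so {A, B} is a candidate key.
{B, C}⁺ = {A, B, C, D, E, F, G, H} — all of the relation — so {B, C} is a candidate key.
{B, H}⁺ = {A, B, C, D, E, F, G, H} — all of the relation — so {B, H} is a candidate key.
No proper subset of any of these is a key, and no other minimal superkey exists.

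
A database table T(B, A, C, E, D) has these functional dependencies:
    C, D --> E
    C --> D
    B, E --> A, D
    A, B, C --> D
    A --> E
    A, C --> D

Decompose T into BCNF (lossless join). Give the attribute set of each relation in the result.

{A, B, C}; {C, D, E}

Candidate key of the original relation: {B, C}.
{A, B, C, D, E}: {C, D} determines {C, D, E} here but is not a superkey — split on C, D --> E, giving {C, D, E} and {A, B, C, D}.
{C, D, E} is in BCNF.
{A, B, C, D}: {C} determines {C, D} here but is not a superkey — split on C --> D, giving {C, D} and {A, B, C}.
{C, D} is in BCNF.
{A, B, C} is in BCNF.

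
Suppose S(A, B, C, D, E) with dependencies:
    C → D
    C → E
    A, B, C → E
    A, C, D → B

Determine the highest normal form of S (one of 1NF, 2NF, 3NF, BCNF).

Candidate key: {A, C}. Prime attributes: {A, C}.
For C → D we have {C}⁺ = {C, D, E}; {C} is not a superkey, so BCNF fails.
C → D has non-prime {D} on the right and a non-superkey on the left, so 3NF fails.
{C} is a proper subset of the key {A, C}, and {C}⁺ contains the non-prime attributes {D, E} — a partial dependency, so 2NF is violated.

1NF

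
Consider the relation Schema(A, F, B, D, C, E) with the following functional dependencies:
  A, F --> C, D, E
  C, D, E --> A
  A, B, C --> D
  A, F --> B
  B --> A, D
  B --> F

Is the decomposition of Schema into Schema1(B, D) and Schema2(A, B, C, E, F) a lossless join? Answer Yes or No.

The shared attributes are {B} and {B}⁺ = {A, B, C, D, E, F}.
Since Schema1 ⊆ {A, B, C, D, E, F}, the intersection is a superkey of Schema1; the decomposition is lossless.

Yes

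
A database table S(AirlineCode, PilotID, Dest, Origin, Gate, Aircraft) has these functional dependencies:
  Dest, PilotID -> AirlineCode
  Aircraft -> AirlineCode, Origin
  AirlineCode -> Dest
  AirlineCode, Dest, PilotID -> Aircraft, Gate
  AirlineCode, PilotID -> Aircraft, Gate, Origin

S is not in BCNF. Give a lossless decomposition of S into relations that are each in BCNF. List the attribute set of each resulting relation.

Candidate keys of the original relation: {Aircraft, PilotID}, {AirlineCode, PilotID}, {Dest, PilotID}.
In {Aircraft, AirlineCode, Dest, Gate, Origin, PilotID}, {Aircraft} is not a superkey ({Aircraft}⁺ restricted to this set is {Aircraft, AirlineCode, Dest, Origin}), so split on Aircraft -> AirlineCode, Dest, Origin into {Aircraft, AirlineCode, Dest, Origin} and {Aircraft, Gate, PilotID}.
In {Aircraft, AirlineCode, Dest, Origin}, {AirlineCode} is not a superkey ({AirlineCode}⁺ restricted to this set is {AirlineCode, Dest}), so split on AirlineCode -> Dest into {AirlineCode, Dest} and {Aircraft, AirlineCode, Origin}.
{AirlineCode, Dest}: every determinant is a superkey — BCNF.
{Aircraft, AirlineCode, Origin}: every determinant is a superkey — BCNF.
{Aircraft, Gate, PilotID}: every determinant is a superkey — BCNF.

{Aircraft, AirlineCode, Origin}; {Aircraft, Gate, PilotID}; {AirlineCode, Dest}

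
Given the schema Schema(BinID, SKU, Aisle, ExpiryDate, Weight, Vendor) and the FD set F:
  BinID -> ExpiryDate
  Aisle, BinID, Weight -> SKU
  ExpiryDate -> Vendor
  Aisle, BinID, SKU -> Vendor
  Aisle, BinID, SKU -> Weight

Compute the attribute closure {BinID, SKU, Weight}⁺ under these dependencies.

{BinID, ExpiryDate, SKU, Vendor, Weight}

Start with {BinID, SKU, Weight}.
BinID -> ExpiryDate applies; add {ExpiryDate} → now {BinID, ExpiryDate, SKU, Weight}.
ExpiryDate -> Vendor applies; add {Vendor} → now {BinID, ExpiryDate, SKU, Vendor, Weight}.
No further FD applies.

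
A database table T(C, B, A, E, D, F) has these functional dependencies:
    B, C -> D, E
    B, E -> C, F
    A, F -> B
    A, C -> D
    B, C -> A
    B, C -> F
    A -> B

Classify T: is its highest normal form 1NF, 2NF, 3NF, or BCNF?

Candidate keys: {A, C}, {A, E}, {B, C}, {B, E}. Prime attributes: {A, B, C, E}.
A, F -> B breaks BCNF: {A, F}⁺ = {A, B, F}, so {A, F} is not a superkey.
But every attribute on its right side ({B}) is prime, and the same holds for every other non-superkey FD, so 3NF still holds.

3NF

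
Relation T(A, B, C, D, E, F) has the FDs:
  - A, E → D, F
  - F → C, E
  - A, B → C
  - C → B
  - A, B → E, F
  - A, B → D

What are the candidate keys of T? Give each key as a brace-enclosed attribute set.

No FD produces {A}, so it must be in every candidate key.
{A, B}⁺ = {A, B, C, D, E, F} — all of the relation — so {A, B} is a candidate key.
{A, C}⁺ = {A, B, C, D, E, F} — all of the relation — so {A, C} is a candidate key.
{A, E}⁺ = {A, B, C, D, E, F} — all of the relation — so {A, E} is a candidate key.
{A, F}⁺ = {A, B, C, D, E, F} — all of the relation — so {A, F} is a candidate key.
No proper subset of any of these is a key, and no other minimal superkey exists.

{A, B}, {A, C}, {A, E}, {A, F}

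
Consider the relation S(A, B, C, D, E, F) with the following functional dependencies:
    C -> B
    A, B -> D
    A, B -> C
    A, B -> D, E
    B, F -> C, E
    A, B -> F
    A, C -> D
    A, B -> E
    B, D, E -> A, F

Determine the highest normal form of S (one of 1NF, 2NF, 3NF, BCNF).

3NF

Candidate keys: {A, B}, {A, C}, {B, D, E}, {B, D, F}, {C, D, E}, {C, D, F}. Prime attributes: {A, B, C, D, E, F}.
C -> B breaks BCNF: {C}⁺ = {B, C}, so {C} is not a superkey.
Its right-hand attributes {B} are all prime, as are those of every other non-superkey FD — the relation is in 3NF.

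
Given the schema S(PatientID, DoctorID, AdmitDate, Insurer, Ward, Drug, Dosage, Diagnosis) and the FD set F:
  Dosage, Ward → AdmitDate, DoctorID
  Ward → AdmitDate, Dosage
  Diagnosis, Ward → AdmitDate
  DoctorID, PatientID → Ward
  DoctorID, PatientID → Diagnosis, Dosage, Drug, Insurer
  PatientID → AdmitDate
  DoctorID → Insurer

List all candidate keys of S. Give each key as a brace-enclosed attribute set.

{DoctorID, PatientID}, {PatientID, Ward}

No FD produces {PatientID}, so it must be in every candidate key.
{DoctorID, PatientID}⁺ = {AdmitDate, Diagnosis, DoctorID, Dosage, Drug, Insurer, PatientID, Ward}, which is every attribute, so {DoctorID, PatientID} is a candidate key.
{PatientID, Ward}⁺ = {AdmitDate, Diagnosis, DoctorID, Dosage, Drug, Insurer, PatientID, Ward}, which is every attribute, so {PatientID, Ward} is a candidate key.
No proper subset of any of these is a key, and no other minimal superkey exists.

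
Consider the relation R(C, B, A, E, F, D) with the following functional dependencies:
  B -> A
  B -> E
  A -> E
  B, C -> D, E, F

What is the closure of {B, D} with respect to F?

{A, B, D, E}

Start with {B, D}.
B -> A applies; add {A} → now {A, B, D}.
B -> E applies; add {E} → now {A, B, D, E}.
No further FD applies.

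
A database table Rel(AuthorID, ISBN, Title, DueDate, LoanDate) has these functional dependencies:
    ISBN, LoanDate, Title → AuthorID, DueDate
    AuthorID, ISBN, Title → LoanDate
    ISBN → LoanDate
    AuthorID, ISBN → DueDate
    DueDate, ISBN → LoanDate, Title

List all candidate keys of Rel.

No FD produces {ISBN}, so it must be in every candidate key.
{AuthorID, ISBN}⁺ = {AuthorID, DueDate, ISBN, LoanDate, Title} — all of the relation — so {AuthorID, ISBN} is a candidate key.
{DueDate, ISBN}⁺ = {AuthorID, DueDate, ISBN, LoanDate, Title} — all of the relation — so {DueDate, ISBN} is a candidate key.
{ISBN, Title}⁺ = {AuthorID, DueDate, ISBN, LoanDate, Title} — all of the relation — so {ISBN, Title} is a candidate key.
No proper subset of any of these is a key, and no other minimal superkey exists.

{AuthorID, ISBN}, {DueDate, ISBN}, {ISBN, Title}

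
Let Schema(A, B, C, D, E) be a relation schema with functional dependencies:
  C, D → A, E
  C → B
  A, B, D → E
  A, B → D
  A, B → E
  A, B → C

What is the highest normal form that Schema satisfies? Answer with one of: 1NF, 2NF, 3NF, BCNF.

Candidate keys: {A, B}, {A, C}, {C, D}. Prime attributes: {A, B, C, D}.
C → B breaks BCNF: {C}⁺ = {B, C}, so {C} is not a superkey.
But every attribute on its right side ({B}) is prime, and the same holds for every other non-superkey FD, so 3NF still holds.

3NF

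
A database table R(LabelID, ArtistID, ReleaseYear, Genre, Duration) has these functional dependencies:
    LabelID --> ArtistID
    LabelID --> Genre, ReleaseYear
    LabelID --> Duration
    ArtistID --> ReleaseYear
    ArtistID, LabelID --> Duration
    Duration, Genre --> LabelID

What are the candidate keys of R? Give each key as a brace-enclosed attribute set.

Closure of {LabelID} is {ArtistID, Duration, Genre, LabelID, ReleaseYear}, the whole schema; {LabelID} is a candidate key.
Closure of {Duration, Genre} is {ArtistID, Duration, Genre, LabelID, ReleaseYear}, the whole schema; {Duration, Genre} is a candidate key.
No proper subset of any of these is a key, and no other minimal superkey exists.

{Duration, Genre}, {LabelID}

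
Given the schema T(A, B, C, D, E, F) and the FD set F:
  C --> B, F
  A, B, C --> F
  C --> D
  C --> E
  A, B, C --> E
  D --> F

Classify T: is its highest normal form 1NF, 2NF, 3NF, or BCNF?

1NF

Candidate key: {A, C}. Prime attributes: {A, C}.
For C --> B, F we have {C}⁺ = {B, C, D, E, F}; {C} is not a superkey, so BCNF fails.
C --> B, F determines the non-prime attributes {B, F} from a non-superkey — 3NF is violated.
Since {C} ⊂ {A, C} and {C}⁺ ⊇ {B, D, E, F} with {B, D, E, F} non-prime, there is a partial dependency; 2NF fails.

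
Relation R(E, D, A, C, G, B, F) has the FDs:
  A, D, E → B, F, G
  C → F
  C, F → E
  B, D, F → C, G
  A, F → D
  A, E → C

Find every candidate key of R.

{A, B, F}, {A, C}, {A, E}

No FD produces {A}, so it must be in every candidate key.
{A, C}⁺ = {A, B, C, D, E, F, G}, which is every attribute, so {A, C} is a candidate key.
{A, E}⁺ = {A, B, C, D, E, F, G}, which is every attribute, so {A, E} is a candidate key.
{A, B, F}⁺ = {A, B, C, D, E, F, G}, which is every attribute, so {A, B, F} is a candidate key.
No proper subset of any of these is a key, and no other minimal superkey exists.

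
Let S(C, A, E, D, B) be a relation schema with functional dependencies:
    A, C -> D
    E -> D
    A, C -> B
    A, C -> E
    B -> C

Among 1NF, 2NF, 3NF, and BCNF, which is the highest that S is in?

2NF

Candidate keys: {A, B}, {A, C}. Prime attributes: {A, B, C}.
E -> D: {E}⁺ = {D, E}, which is not all of the attributes, so the left side is not a superkey — BCNF is violated.
E -> D has non-prime {D} on the right and a non-superkey on the left, so 3NF fails.
No non-prime attribute depends on a proper subset of any candidate key, so 2NF holds.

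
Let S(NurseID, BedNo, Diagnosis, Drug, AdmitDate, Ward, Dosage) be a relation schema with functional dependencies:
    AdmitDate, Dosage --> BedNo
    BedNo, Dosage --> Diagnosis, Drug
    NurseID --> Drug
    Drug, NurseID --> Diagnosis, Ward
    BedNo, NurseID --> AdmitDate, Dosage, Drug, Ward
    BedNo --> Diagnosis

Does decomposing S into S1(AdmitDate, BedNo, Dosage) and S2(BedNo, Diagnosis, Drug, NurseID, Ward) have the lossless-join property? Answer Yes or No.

The shared attributes are {BedNo} and {BedNo}⁺ = {BedNo, Diagnosis}.
Neither S1 nor S2 is contained in that closure, so the decomposition is lossy.

No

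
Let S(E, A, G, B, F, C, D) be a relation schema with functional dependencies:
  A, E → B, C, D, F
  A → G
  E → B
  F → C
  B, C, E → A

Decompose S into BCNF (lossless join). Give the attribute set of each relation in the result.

Candidate keys of the original relation: {A, E}, {C, E}, {E, F}.
{A, B, C, D, E, F, G}: {A} determines {A, G} here but is not a superkey — split on A → G, giving {A, G} and {A, B, C, D, E, F}.
{A, G} has no BCNF violation.
{A, B, C, D, E, F}: {E} determines {B, E} here but is not a superkey — split on E → B, giving {B, E} and {A, C, D, E, F}.
{B, E} has no BCNF violation.
{A, C, D, E, F}: {F} determines {C, F} here but is not a superkey — split on F → C, giving {C, F} and {A, D, E, F}.
{C, F} has no BCNF violation.
{A, D, E, F} has no BCNF violation.

{A, D, E, F}; {A, G}; {B, E}; {C, F}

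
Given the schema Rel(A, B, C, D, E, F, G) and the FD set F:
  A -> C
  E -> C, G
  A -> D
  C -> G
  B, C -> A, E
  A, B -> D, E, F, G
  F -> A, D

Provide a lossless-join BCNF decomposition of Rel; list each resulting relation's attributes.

Candidate keys of the original relation: {A, B}, {B, C}, {B, E}, {B, F}.
{A, B, C, D, E, F, G}: {A} determines {A, C, D, G} here but is not a superkey — split on A -> C, D, G, giving {A, C, D, G} and {A, B, E, F}.
{A, C, D, G}: {C} determines {C, G} here but is not a superkey — split on C -> G, giving {C, G} and {A, C, D}.
{C, G} is in BCNF.
{A, C, D} is in BCNF.
{A, B, E, F}: {F} determines {A, F} here but is not a superkey — split on F -> A, giving {A, F} and {B, E, F}.
{A, F} is in BCNF.
{B, E, F} is in BCNF.

{A, C, D}; {A, F}; {B, E, F}; {C, G}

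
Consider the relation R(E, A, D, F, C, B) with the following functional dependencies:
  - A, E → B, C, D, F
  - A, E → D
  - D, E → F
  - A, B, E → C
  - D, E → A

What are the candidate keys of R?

{A, E}, {D, E}

Attributes never on any right-hand side: {E} — every candidate key must contain it.
{A, E}⁺ = {A, B, C, D, E, F} — all of the relation — so {A, E} is a candidate key.
{D, E}⁺ = {A, B, C, D, E, F} — all of the relation — so {D, E} is a candidate key.
Any other superkey properly contains one of these, so there are no further candidate keys.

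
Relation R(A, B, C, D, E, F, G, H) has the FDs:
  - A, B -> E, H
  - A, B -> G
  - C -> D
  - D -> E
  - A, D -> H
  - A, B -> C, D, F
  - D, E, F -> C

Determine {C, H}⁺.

Start with {C, H}.
C -> D applies; add {D} → now {C, D, H}.
D -> E applies; add {E} → now {C, D, E, H}.
No further FD applies.

{C, D, E, H}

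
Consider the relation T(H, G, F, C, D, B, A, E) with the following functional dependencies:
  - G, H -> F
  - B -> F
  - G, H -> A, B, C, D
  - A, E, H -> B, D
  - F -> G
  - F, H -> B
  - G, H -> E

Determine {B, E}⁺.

{B, E, F, G}

Start with {B, E}.
B -> F applies; add {F} → now {B, E, F}.
F -> G applies; add {G} → now {B, E, F, G}.
No further FD applies.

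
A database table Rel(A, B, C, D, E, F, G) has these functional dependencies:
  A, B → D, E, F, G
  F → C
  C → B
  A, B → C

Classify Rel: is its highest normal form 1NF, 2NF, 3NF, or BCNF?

3NF

Candidate keys: {A, B}, {A, C}, {A, F}. Prime attributes: {A, B, C, F}.
F → C breaks BCNF: {F}⁺ = {B, C, F}, so {F} is not a superkey.
But every attribute on its right side ({C}) is prime, and the same holds for every other non-superkey FD, so 3NF still holds.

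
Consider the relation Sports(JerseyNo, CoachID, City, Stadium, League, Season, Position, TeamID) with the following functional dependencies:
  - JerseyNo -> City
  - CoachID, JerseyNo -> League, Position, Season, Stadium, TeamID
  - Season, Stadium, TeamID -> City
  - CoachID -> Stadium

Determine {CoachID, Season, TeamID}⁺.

{City, CoachID, Season, Stadium, TeamID}

Start with {CoachID, Season, TeamID}.
CoachID -> Stadium applies; add {Stadium} → now {CoachID, Season, Stadium, TeamID}.
Season, Stadium, TeamID -> City applies; add {City} → now {City, CoachID, Season, Stadium, TeamID}.
No further FD applies.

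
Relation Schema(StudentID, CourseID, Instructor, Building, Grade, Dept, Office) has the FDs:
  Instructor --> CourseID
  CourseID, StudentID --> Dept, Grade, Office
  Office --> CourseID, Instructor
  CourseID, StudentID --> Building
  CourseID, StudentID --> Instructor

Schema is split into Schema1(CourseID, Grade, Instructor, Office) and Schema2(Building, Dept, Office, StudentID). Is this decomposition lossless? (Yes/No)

The shared attributes are {Office} and {Office}⁺ = {CourseID, Instructor, Office}.
Neither Schema1 nor Schema2 is contained in that closure, so the decomposition is lossy.

No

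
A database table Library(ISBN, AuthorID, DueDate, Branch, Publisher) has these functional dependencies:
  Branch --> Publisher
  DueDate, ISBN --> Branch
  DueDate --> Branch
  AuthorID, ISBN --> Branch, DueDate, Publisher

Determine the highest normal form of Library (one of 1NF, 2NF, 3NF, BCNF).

Candidate key: {AuthorID, ISBN}. Prime attributes: {AuthorID, ISBN}.
For Branch --> Publisher we have {Branch}⁺ = {Branch, Publisher}; {Branch} is not a superkey, so BCNF fails.
Because {Publisher} is non-prime and the left side of Branch --> Publisher is not a superkey, the relation is not in 3NF.
No proper subset of a key has a non-prime attribute in its closure, so there is no partial dependency; 2NF holds.

2NF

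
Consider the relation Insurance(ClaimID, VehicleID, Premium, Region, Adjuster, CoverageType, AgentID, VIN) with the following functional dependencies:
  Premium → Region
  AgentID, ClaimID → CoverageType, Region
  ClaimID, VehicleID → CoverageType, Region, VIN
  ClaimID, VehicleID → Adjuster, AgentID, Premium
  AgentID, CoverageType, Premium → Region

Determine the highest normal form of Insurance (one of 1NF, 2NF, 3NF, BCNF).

Candidate key: {ClaimID, VehicleID}. Prime attributes: {ClaimID, VehicleID}.
For Premium → Region we have {Premium}⁺ = {Premium, Region}; {Premium} is not a superkey, so BCNF fails.
Because {Region} is non-prime and the left side of Premium → Region is not a superkey, the relation is not in 3NF.
Checking every proper subset of each key, none determines a non-prime attribute — 2NF is satisfied.

2NF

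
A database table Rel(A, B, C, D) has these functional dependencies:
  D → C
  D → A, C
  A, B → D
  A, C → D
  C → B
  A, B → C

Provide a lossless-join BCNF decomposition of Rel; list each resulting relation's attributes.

{A, C, D}; {B, C}

Candidate keys of the original relation: {A, B}, {A, C}, {D}.
{A, B, C, D}: {C} determines {B, C} here but is not a superkey — split on C → B, giving {B, C} and {A, C, D}.
{B, C} has no BCNF violation.
{A, C, D} has no BCNF violation.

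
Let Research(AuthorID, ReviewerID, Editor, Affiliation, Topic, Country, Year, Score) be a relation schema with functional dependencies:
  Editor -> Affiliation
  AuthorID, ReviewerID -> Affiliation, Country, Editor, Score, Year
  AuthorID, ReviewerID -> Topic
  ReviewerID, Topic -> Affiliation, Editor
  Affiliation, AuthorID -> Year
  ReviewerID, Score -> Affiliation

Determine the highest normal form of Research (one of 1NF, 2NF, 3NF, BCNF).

Candidate key: {AuthorID, ReviewerID}. Prime attributes: {AuthorID, ReviewerID}.
Editor -> Affiliation breaks BCNF: {Editor}⁺ = {Affiliation, Editor}, so {Editor} is not a superkey.
Because {Affiliation} is non-prime and the left side of Editor -> Affiliation is not a superkey, the relation is not in 3NF.
No proper subset of a key has a non-prime attribute in its closure, so there is no partial dependency; 2NF holds.

2NF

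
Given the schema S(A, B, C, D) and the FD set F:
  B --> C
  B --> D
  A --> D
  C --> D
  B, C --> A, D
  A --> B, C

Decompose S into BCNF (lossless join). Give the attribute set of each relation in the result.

Candidate keys of the original relation: {A}, {B}.
{A, B, C, D}: {C} determines {C, D} here but is not a superkey — split on C --> D, giving {C, D} and {A, B, C}.
{C, D} has no BCNF violation.
{A, B, C} has no BCNF violation.

{A, B, C}; {C, D}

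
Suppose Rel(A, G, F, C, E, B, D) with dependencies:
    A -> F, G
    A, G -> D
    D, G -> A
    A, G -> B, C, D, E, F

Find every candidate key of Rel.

{A}⁺ = {A, B, C, D, E, F, G}, which is every attribute, so {A} is a candidate key.
{D, G}⁺ = {A, B, C, D, E, F, G}, which is every attribute, so {D, G} is a candidate key.
No proper subset of any of these is a key, and no other minimal superkey exists.

{A}, {D, G}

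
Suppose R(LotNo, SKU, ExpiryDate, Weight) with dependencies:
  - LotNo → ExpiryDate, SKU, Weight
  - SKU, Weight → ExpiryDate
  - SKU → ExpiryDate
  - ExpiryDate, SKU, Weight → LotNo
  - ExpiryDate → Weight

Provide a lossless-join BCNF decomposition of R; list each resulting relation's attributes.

Candidate keys of the original relation: {LotNo}, {SKU}.
{ExpiryDate, LotNo, SKU, Weight}: {ExpiryDate} determines {ExpiryDate, Weight} here but is not a superkey — split on ExpiryDate → Weight, giving {ExpiryDate, Weight} and {ExpiryDate, LotNo, SKU}.
{ExpiryDate, Weight} has no BCNF violation.
{ExpiryDate, LotNo, SKU} has no BCNF violation.

{ExpiryDate, LotNo, SKU}; {ExpiryDate, Weight}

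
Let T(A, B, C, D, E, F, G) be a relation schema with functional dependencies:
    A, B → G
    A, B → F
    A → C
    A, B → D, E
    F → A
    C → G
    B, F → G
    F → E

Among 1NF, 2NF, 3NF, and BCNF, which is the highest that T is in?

1NF

Candidate keys: {A, B}, {B, F}. Prime attributes: {A, B, F}.
For A → C we have {A}⁺ = {A, C, G}; {A} is not a superkey, so BCNF fails.
A → C has non-prime {C} on the right and a non-superkey on the left, so 3NF fails.
The proper key subset {A} of {A, B} determines non-prime {C, G}, so the relation is not even in 2NF.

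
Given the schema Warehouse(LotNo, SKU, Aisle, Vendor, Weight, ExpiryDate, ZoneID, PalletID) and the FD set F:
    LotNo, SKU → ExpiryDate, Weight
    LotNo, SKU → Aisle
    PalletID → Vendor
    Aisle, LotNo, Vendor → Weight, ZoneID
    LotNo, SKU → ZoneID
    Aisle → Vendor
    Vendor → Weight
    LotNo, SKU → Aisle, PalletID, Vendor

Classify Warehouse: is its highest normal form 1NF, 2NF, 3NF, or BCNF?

Candidate key: {LotNo, SKU}. Prime attributes: {LotNo, SKU}.
PalletID → Vendor breaks BCNF: {PalletID}⁺ = {PalletID, Vendor, Weight}, so {PalletID} is not a superkey.
PalletID → Vendor has non-prime {Vendor} on the right and a non-superkey on the left, so 3NF fails.
No non-prime attribute depends on a proper subset of any candidate key, so 2NF holds.

2NF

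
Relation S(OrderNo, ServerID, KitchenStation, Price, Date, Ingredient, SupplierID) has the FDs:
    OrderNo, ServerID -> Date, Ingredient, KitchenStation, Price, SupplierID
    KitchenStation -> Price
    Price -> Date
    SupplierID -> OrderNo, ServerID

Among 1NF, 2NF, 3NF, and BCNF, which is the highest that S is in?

Candidate keys: {OrderNo, ServerID}, {SupplierID}. Prime attributes: {OrderNo, ServerID, SupplierID}.
For KitchenStation -> Price we have {KitchenStation}⁺ = {Date, KitchenStation, Price}; {KitchenStation} is not a superkey, so BCNF fails.
KitchenStation -> Price determines the non-prime attribute {Price} from a non-superkey — 3NF is violated.
No proper subset of a key has a non-prime attribute in its closure, so there is no partial dependency; 2NF holds.

2NF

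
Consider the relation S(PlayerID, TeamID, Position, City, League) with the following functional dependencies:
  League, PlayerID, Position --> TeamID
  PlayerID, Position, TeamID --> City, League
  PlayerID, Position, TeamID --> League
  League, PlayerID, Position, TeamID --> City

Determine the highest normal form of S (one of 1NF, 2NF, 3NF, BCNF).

BCNF

Candidate keys: {League, PlayerID, Position}, {PlayerID, Position, TeamID}. Prime attributes: {League, PlayerID, Position, TeamID}.
Each dependency's left side is a superkey — BCNF holds.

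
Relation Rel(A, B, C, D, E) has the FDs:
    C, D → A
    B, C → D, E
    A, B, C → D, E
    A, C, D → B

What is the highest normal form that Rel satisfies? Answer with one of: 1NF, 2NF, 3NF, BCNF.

BCNF

Candidate keys: {B, C}, {C, D}. Prime attributes: {B, C, D}.
Each dependency's left side is a superkey — BCNF holds.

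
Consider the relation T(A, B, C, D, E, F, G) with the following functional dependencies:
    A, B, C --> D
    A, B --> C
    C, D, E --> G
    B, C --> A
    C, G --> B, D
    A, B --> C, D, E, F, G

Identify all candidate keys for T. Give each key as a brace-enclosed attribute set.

{A, B}, {B, C}, {C, D, E}, {C, G}

{A, B}⁺ = {A, B, C, D, E, F, G} — all of the relation — so {A, B} is a candidate key.
{B, C}⁺ = {A, B, C, D, E, F, G} — all of the relation — so {B, C} is a candidate key.
{C, G}⁺ = {A, B, C, D, E, F, G} — all of the relation — so {C, G} is a candidate key.
{C, D, E}⁺ = {A, B, C, D, E, F, G} — all of the relation — so {C, D, E} is a candidate key.
Any other superkey properly contains one of these, so there are no further candidate keys.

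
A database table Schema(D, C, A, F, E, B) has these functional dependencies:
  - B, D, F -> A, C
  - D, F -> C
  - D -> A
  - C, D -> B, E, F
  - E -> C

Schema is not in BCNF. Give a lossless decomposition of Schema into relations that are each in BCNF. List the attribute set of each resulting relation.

{A, D}; {B, D, E, F}; {C, E}

Candidate keys of the original relation: {C, D}, {D, E}, {D, F}.
In {A, B, C, D, E, F}, {D} is not a superkey ({D}⁺ restricted to this set is {A, D}), so split on D -> A into {A, D} and {B, C, D, E, F}.
{A, D}: every determinant is a superkey — BCNF.
In {B, C, D, E, F}, {E} is not a superkey ({E}⁺ restricted to this set is {C, E}), so split on E -> C into {C, E} and {B, D, E, F}.
{C, E}: every determinant is a superkey — BCNF.
{B, D, E, F}: every determinant is a superkey — BCNF.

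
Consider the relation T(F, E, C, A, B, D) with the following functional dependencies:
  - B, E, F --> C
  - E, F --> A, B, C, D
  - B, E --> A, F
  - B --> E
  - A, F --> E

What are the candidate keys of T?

{A, F}, {B}, {E, F}

{B} is a candidate key since {B}⁺ = {A, B, C, D, E, F} covers every attribute.
{A, F} is a candidate key since {A, F}⁺ = {A, B, C, D, E, F} covers every attribute.
{E, F} is a candidate key since {E, F}⁺ = {A, B, C, D, E, F} covers every attribute.
No proper subset of any of these is a key, and no other minimal superkey exists.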